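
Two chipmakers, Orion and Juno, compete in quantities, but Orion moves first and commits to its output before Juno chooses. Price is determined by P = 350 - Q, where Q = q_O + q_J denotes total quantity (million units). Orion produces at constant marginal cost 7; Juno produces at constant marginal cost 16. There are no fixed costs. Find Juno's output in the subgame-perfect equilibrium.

79

The follower Juno best-responds to any q_O: π_J = (350 - Q)q_J - 16q_J.
Follower FOC: 334 - q_O - 2q_J = 0, so q_J(q_O) = (334 - q_O)/2.
Orion substitutes q_J(q_O) into its own profit: π_O = q_O(350 - q_O - (334 - q_O)/2) - 7q_O = (183 - (1/2)q_O)q_O - 7q_O.
Leader FOC: 176 - q_O = 0, so q_O = 176.
Then q_J = (334 - 176)/2 = 79.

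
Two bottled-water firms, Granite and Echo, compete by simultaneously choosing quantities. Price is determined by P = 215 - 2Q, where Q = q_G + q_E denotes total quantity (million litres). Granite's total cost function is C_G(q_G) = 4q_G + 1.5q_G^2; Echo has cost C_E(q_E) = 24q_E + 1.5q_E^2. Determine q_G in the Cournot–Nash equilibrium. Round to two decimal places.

24.33

Granite's profit: π_G = (215 - 2Q)q_G - (4q_G + (3/2)q_G²). Setting ∂π_G/∂q_G = 0: 211 - 7q_G - 2(q_E) = 0.
Echo's profit: π_E = (215 - 2Q)q_E - (24q_E + (3/2)q_E²). Setting ∂π_E/∂q_E = 0: 191 - 7q_E - 2(q_G) = 0.
Rearranging gives the reaction functions q_G = (211 - 2q_E)/7 and q_E = (191 - 2q_G)/7.
Substituting one into the other gives q_G = 73/3 and q_E = 61/3.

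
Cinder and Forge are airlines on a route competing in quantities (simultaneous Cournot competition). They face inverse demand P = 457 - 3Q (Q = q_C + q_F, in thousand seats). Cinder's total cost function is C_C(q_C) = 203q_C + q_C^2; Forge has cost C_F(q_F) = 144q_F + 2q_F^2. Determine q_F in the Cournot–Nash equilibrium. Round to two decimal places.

24.54

Cinder's profit: π_C = (457 - 3Q)q_C - (203q_C + q_C²). Setting ∂π_C/∂q_C = 0: 254 - 8q_C - 3(q_F) = 0.
Forge's first-order condition: 313 - 10q_F - 3(q_C) = 0.
So q_C = (254 - 3q_F)/8 and q_F = (313 - 3q_C)/10.
Solving the pair: q_C = 1601/71, q_F = 1742/71.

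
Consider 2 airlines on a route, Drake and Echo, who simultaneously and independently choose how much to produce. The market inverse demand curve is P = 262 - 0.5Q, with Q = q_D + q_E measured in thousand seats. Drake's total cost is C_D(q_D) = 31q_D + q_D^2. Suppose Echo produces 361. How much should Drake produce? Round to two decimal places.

16.83

With the rival's output fixed at 361, Drake's profit is π_D = (262 - (1/2)·361 - (1/2)q_D)q_D - (31q_D + q_D²) = (163/2 - (1/2)q_D)q_D - (31q_D + q_D²).
∂π_D/∂q_D = 101/2 - 3q_D = 0, so q_D = 101/6.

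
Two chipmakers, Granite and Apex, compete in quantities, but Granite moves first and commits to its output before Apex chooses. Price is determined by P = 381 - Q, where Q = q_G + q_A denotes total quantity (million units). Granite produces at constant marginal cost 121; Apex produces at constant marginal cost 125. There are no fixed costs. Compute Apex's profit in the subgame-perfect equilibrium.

3844

The follower Apex best-responds to any q_G: π_A = (381 - Q)q_A - 125q_A.
Setting the follower's marginal profit to zero, 256 - q_G - 2q_A = 0, i.e. q_A = (256 - q_G)/2.
Granite substitutes q_A(q_G) into its own profit: π_G = q_G(381 - q_G - (256 - q_G)/2) - 121q_G = (253 - (1/2)q_G)q_G - 121q_G.
Leader FOC: 132 - q_G = 0, so q_G = 132.
Then q_A = (256 - 132)/2 = 62.
Price P = 381 - 194 = 187.
Apex's profit: (187 - 125)·62 = 3844.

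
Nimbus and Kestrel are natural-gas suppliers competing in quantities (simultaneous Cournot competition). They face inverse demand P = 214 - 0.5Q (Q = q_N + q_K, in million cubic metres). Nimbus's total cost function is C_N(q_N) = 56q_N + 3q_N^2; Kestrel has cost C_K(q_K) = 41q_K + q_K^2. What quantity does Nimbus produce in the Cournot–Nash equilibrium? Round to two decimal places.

Nimbus's profit: π_N = (214 - 0.5Q)q_N - (56q_N + 3q_N²). Setting ∂π_N/∂q_N = 0: 158 - 7q_N - (1/2)(q_K) = 0.
Kestrel's first-order condition: 173 - 3q_K - (1/2)(q_N) = 0.
Best responses: q_N = (158 - (1/2)q_K)/7, q_K = (173 - (1/2)q_N)/3.
Solving the pair: q_N = 1550/83, q_K = 54.5542.

18.67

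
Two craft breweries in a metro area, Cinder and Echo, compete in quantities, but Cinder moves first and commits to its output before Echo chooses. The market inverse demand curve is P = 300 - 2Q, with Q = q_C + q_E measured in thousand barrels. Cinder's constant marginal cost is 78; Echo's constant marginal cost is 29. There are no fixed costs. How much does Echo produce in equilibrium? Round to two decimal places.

Solve by backward induction. Given q_C, the follower Echo maximises π_E = (300 - 2q_C - 2q_E)q_E - 29q_E.
∂π_E/∂q_E = 271 - 2q_C - 4q_E = 0 gives the reaction function q_E = (271 - 2q_C)/4.
The leader anticipates this reaction. Substituting into P = 300 - 2Q gives P = 329/2 - q_C, so π_C = (329/2 - q_C)q_C - 78q_C.
Leader FOC: 173/2 - 2q_C = 0, so q_C = 173/4.
Then q_E = (271 - 2·(173/4))/4 = 369/8.

46.13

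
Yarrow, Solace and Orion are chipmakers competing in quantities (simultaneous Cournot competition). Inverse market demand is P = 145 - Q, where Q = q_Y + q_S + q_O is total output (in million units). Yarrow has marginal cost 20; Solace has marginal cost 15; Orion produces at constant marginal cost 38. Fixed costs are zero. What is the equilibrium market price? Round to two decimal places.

Yarrow's profit: π_Y = (145 - Q)q_Y - (20q_Y). Setting ∂π_Y/∂q_Y = 0: 125 - 2q_Y - (q_S + q_O) = 0.
Solace's first-order condition: 130 - 2q_S - (q_Y + q_O) = 0.
Orion's first-order condition: 107 - 2q_O - (q_Y + q_S) = 0.
Summing all 3 equations gives 362 − 4Q = 0, hence Q = 181/2.
Back-substituting: q_Y = (125 − 181/2) = 69/2, q_S = (130 − 181/2) = 79/2, q_O = (107 − 181/2) = 33/2.
Total output Q = 181/2, so price P = 145 - 181/2 = 109/2.

54.50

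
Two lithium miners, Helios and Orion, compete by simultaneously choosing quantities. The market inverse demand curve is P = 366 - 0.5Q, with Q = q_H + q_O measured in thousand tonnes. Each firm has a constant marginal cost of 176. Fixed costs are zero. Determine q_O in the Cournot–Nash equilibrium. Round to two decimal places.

126.67

Each firm earns π_i = (366 - 0.5Q)q_i - 176q_i.
Setting ∂π_i/∂q_i = 0 with rivals' quantities fixed: 190 - q_i - (1/2)q_j = 0.
With identical firms every q_j equals q_i, so q_j = q_i and 190 = (3/2)q_i, giving q_i = 380/3.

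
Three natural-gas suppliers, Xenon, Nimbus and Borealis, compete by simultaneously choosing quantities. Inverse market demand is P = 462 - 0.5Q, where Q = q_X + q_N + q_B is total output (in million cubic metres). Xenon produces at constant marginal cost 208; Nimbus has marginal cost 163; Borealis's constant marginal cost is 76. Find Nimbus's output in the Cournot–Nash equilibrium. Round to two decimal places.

Xenon's profit: π_X = (462 - 0.5Q)q_X - (208q_X). Setting ∂π_X/∂q_X = 0: 254 - q_X - (1/2)(q_N + q_B) = 0.
Nimbus's first-order condition: 299 - q_N - (1/2)(q_X + q_B) = 0.
Borealis's first-order condition: 386 - q_B - (1/2)(q_X + q_N) = 0.
Adding the 3 conditions: 939 − Q − Q = 0, i.e. Q = 939/2.
Back-substituting: q_X = (254 − 939/4)/(1/2) = 77/2, q_N = (299 − 939/4)/(1/2) = 257/2, q_B = (386 − 939/4)/(1/2) = 605/2.

128.50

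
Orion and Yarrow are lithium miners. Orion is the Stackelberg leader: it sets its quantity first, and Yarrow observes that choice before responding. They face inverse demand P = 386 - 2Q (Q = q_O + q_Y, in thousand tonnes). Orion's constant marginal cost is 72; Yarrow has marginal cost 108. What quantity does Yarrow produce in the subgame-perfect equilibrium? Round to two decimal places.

The follower Yarrow best-responds to any q_O: π_Y = (386 - 2Q)q_Y - 108q_Y.
Setting the follower's marginal profit to zero, 278 - 2q_O - 4q_Y = 0, i.e. q_Y = (278 - 2q_O)/4.
The leader anticipates this reaction. Substituting into P = 386 - 2Q gives P = 247 - q_O, so π_O = (247 - q_O)q_O - 72q_O.
The leader's first-order condition 175 - 2q_O = 0 yields q_O = 175/2.
Then q_Y = (278 - 2·(175/2))/4 = 103/4.

25.75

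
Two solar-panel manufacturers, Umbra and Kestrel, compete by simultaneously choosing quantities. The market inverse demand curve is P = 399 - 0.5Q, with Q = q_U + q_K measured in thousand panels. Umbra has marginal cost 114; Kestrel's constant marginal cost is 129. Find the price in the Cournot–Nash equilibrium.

214

Umbra's profit: π_U = (399 - 0.5Q)q_U - (114q_U). Setting ∂π_U/∂q_U = 0: 285 - q_U - (1/2)(q_K) = 0.
Kestrel's first-order condition: 270 - q_K - (1/2)(q_U) = 0.
So q_U = (285 - (1/2)q_K) and q_K = (270 - (1/2)q_U).
Substituting one into the other gives q_U = 200 and q_K = 170.
Total output Q = 370, so price P = 399 - (1/2)·370 = 214.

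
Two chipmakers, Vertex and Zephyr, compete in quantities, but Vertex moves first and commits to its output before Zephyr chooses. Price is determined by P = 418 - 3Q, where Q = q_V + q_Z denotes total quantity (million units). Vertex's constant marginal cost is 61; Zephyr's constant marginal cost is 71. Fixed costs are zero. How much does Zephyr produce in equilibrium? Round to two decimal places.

27.25

Solve by backward induction. Given q_V, the follower Zephyr maximises π_Z = (418 - 3q_V - 3q_Z)q_Z - 71q_Z.
Follower FOC: 347 - 3q_V - 6q_Z = 0, so q_Z(q_V) = (347 - 3q_V)/6.
Vertex substitutes q_Z(q_V) into its own profit: π_V = q_V(418 - 3q_V - (347 - 3q_V)/2) - 61q_V = (489/2 - (3/2)q_V)q_V - 61q_V.
Leader FOC: 367/2 - 3q_V = 0, so q_V = 367/6.
Then q_Z = (347 - 3·(367/6))/6 = 109/4.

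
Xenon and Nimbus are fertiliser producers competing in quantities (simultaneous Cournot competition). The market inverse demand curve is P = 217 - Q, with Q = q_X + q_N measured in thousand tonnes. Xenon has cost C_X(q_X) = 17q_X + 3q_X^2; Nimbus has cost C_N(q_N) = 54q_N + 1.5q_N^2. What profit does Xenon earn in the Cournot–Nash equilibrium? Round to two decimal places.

1842.39

Xenon's profit: π_X = (217 - Q)q_X - (17q_X + 3q_X²). Setting ∂π_X/∂q_X = 0: 200 - 8q_X - (q_N) = 0.
Nimbus's profit: π_N = (217 - Q)q_N - (54q_N + (3/2)q_N²). Setting ∂π_N/∂q_N = 0: 163 - 5q_N - (q_X) = 0.
Best responses: q_X = (200 - q_N)/8, q_N = (163 - q_X)/5.
Solving the pair: q_X = 279/13, q_N = 368/13.
Price P = 217 - 647/13 = 167.2308.
Xenon's profit: 167.2308·(279/13) - 17·(279/13) - 3(279/13)² = 1842.3905.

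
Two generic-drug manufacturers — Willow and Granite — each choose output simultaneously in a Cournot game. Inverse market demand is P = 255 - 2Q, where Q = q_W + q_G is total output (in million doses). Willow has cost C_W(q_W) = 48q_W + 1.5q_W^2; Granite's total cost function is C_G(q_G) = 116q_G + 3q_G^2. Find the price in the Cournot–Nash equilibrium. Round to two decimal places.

183.76

Willow's profit: π_W = (255 - 2Q)q_W - (48q_W + (3/2)q_W²). Setting ∂π_W/∂q_W = 0: 207 - 7q_W - 2(q_G) = 0.
Granite's profit: π_G = (255 - 2Q)q_G - (116q_G + 3q_G²). Setting ∂π_G/∂q_G = 0: 139 - 10q_G - 2(q_W) = 0.
Rearranging gives the reaction functions q_W = (207 - 2q_G)/7 and q_G = (139 - 2q_W)/10.
Substituting one into the other gives q_W = 896/33 and q_G = 559/66.
Total output Q = 35.6212, so price P = 255 - 2·35.6212 = 183.7576.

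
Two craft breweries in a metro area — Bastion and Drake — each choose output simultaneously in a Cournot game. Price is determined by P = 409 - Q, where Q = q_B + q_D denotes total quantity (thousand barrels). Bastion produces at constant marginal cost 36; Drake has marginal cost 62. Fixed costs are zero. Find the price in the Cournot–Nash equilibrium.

Bastion's profit: π_B = (409 - Q)q_B - (36q_B). Setting ∂π_B/∂q_B = 0: 373 - 2q_B - (q_D) = 0.
Drake's first-order condition: 347 - 2q_D - (q_B) = 0.
So q_B = (373 - q_D)/2 and q_D = (347 - q_B)/2.
Substituting one into the other gives q_B = 133 and q_D = 107.
Total output Q = 240, so price P = 409 - 240 = 169.

169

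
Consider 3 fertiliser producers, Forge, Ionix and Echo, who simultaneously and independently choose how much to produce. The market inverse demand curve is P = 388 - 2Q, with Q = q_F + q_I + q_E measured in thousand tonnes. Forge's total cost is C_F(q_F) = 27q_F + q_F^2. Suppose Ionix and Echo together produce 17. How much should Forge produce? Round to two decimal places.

With rivals' combined output fixed at 17, Forge's profit is π_F = (388 - 2·17 - 2q_F)q_F - (27q_F + q_F²) = (354 - 2q_F)q_F - (27q_F + q_F²).
∂π_F/∂q_F = 327 - 6q_F = 0, so q_F = 109/2.

54.50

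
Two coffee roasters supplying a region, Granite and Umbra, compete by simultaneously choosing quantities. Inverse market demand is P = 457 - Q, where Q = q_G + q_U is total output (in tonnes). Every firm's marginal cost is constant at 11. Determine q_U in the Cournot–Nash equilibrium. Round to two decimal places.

A representative firm's profit is π_i = q_i(457 - Q) - 11q_i.
First-order condition (treating rivals' output as given): 446 - 2q_i - q_j = 0.
With identical firms every q_j equals q_i, so q_j = q_i and 446 = 3q_i, giving q_i = 446/3.

148.67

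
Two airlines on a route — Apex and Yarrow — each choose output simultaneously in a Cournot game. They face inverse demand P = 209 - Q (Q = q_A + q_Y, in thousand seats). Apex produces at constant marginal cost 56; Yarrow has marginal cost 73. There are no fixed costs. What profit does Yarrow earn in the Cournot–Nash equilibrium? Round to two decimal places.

Apex's profit: π_A = (209 - Q)q_A - (56q_A). Setting ∂π_A/∂q_A = 0: 153 - 2q_A - (q_Y) = 0.
Yarrow's first-order condition: 136 - 2q_Y - (q_A) = 0.
So q_A = (153 - q_Y)/2 and q_Y = (136 - q_A)/2.
Solving the pair: q_A = 170/3, q_Y = 119/3.
Price P = 209 - 289/3 = 338/3.
Yarrow's profit: (338/3 - 73)·(119/3) = 1573.4444.

1573.44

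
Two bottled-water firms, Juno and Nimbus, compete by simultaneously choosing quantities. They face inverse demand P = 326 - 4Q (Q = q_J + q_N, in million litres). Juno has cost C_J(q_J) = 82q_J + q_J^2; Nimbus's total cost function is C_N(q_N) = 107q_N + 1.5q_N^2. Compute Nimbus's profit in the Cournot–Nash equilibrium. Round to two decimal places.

Juno's profit: π_J = (326 - 4Q)q_J - (82q_J + q_J²). Setting ∂π_J/∂q_J = 0: 244 - 10q_J - 4(q_N) = 0.
Nimbus's first-order condition: 219 - 11q_N - 4(q_J) = 0.
So q_J = (244 - 4q_N)/10 and q_N = (219 - 4q_J)/11.
Solving the pair: q_J = 904/47, q_N = 607/47.
Price P = 326 - 4·(1511/47) = 197.4043.
Nimbus's profit: 197.4043·(607/47) - 107·(607/47) - (3/2)(607/47)² = 917.3696.

917.37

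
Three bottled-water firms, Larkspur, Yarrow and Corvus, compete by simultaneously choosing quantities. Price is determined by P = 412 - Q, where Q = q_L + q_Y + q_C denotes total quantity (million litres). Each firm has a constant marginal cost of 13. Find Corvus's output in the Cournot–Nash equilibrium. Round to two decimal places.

99.75

Each firm earns π_i = (412 - Q)q_i - 13q_i.
First-order condition (treating rivals' output as given): 399 - 2q_i - Σ_{j≠i} q_j = 0.
By symmetry each firm produces the same amount; substituting Σ_{j≠i} q_j = 2q_i yields q_i = 399/4.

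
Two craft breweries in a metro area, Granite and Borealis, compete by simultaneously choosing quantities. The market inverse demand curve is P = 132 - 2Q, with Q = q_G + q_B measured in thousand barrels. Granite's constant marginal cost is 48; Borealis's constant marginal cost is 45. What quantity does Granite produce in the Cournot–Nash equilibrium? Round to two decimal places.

Granite's profit: π_G = (132 - 2Q)q_G - (48q_G). Setting ∂π_G/∂q_G = 0: 84 - 4q_G - 2(q_B) = 0.
Borealis's first-order condition: 87 - 4q_B - 2(q_G) = 0.
Rearranging gives the reaction functions q_G = (84 - 2q_B)/4 and q_B = (87 - 2q_G)/4.
Solving the pair: q_G = 27/2, q_B = 15.

13.50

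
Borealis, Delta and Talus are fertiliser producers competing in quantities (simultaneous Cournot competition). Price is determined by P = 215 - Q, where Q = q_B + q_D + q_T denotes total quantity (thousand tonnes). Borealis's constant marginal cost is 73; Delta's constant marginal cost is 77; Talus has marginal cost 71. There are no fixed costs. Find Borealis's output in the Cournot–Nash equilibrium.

Borealis's profit: π_B = (215 - Q)q_B - (73q_B). Setting ∂π_B/∂q_B = 0: 142 - 2q_B - (q_D + q_T) = 0.
Delta's profit: π_D = (215 - Q)q_D - (77q_D). Setting ∂π_D/∂q_D = 0: 138 - 2q_D - (q_B + q_T) = 0.
Talus's profit: π_T = (215 - Q)q_T - (71q_T). Setting ∂π_T/∂q_T = 0: 144 - 2q_T - (q_B + q_D) = 0.
Summing all 3 equations gives 424 − 4Q = 0, hence Q = 106.
Back-substituting: q_B = (142 − 106) = 36, q_D = (138 − 106) = 32, q_T = (144 − 106) = 38.

36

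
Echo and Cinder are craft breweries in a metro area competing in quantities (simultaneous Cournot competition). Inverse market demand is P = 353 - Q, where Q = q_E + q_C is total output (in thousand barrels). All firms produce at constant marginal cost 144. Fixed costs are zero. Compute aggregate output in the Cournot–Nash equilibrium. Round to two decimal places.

Each firm earns π_i = (353 - Q)q_i - 144q_i.
Setting ∂π_i/∂q_i = 0 with rivals' quantities fixed: 209 - 2q_i - q_j = 0.
By symmetry each firm produces the same amount; substituting q_j = q_i yields q_i = 209/3.
Total output Q = 209/3 + 209/3 = 418/3.

139.33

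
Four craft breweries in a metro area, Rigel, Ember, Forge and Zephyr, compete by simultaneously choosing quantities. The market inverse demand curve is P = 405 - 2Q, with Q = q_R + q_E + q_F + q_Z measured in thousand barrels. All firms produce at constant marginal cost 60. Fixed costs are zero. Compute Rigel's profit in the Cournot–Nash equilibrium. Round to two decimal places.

A representative firm's profit is π_i = q_i(405 - 2Q) - 60q_i.
Setting ∂π_i/∂q_i = 0 with rivals' quantities fixed: 345 - 4q_i - 2·Σ_{j≠i} q_j = 0.
By symmetry each firm produces the same amount; substituting Σ_{j≠i} q_j = 3q_i yields q_i = 345/10 = 69/2.
Price P = 405 - 2·138 = 129.
Rigel's profit: (129 - 60)·(69/2) = 2380.5000.

2380.50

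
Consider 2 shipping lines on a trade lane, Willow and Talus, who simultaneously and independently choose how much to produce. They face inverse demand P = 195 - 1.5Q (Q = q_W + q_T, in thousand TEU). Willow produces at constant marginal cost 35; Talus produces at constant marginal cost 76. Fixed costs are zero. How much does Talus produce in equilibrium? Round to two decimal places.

Willow's profit: π_W = (195 - 1.5Q)q_W - (35q_W). Setting ∂π_W/∂q_W = 0: 160 - 3q_W - (3/2)(q_T) = 0.
Talus's first-order condition: 119 - 3q_T - (3/2)(q_W) = 0.
Rearranging gives the reaction functions q_W = (160 - (3/2)q_T)/3 and q_T = (119 - (3/2)q_W)/3.
Solving the pair: q_W = 134/3, q_T = 52/3.

17.33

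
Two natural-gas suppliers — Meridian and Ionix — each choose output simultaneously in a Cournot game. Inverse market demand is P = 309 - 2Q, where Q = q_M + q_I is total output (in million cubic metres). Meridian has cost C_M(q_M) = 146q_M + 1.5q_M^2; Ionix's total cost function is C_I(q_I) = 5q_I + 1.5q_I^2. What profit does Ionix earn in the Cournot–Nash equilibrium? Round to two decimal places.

5612.45

Meridian's profit: π_M = (309 - 2Q)q_M - (146q_M + (3/2)q_M²). Setting ∂π_M/∂q_M = 0: 163 - 7q_M - 2(q_I) = 0.
Ionix's first-order condition: 304 - 7q_I - 2(q_M) = 0.
Rearranging gives the reaction functions q_M = (163 - 2q_I)/7 and q_I = (304 - 2q_M)/7.
Substituting one into the other gives q_M = 533/45 and q_I = 1802/45.
Price P = 309 - 2·(467/9) = 1847/9.
Ionix's profit: (1847/9)·(1802/45) - 5·(1802/45) - (3/2)(1802/45)² = 5612.4514.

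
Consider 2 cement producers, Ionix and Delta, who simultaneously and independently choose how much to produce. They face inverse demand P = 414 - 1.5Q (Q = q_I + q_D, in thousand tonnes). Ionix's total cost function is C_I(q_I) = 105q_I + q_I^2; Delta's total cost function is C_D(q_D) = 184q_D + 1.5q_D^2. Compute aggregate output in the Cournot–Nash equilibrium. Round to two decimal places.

79.12

Ionix's profit: π_I = (414 - 1.5Q)q_I - (105q_I + q_I²). Setting ∂π_I/∂q_I = 0: 309 - 5q_I - (3/2)(q_D) = 0.
Delta's profit: π_D = (414 - 1.5Q)q_D - (184q_D + (3/2)q_D²). Setting ∂π_D/∂q_D = 0: 230 - 6q_D - (3/2)(q_I) = 0.
Rearranging gives the reaction functions q_I = (309 - (3/2)q_D)/5 and q_D = (230 - (3/2)q_I)/6.
Substituting one into the other gives q_I = 54.3784 and q_D = 24.7387.
Total output Q = 54.3784 + 24.7387 = 79.1171.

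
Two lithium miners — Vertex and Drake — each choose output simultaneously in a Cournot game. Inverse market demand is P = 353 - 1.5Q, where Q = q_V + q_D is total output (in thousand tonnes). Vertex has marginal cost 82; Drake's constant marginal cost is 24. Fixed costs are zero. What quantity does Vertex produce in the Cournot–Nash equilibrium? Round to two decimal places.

Vertex's profit: π_V = (353 - 1.5Q)q_V - (82q_V). Setting ∂π_V/∂q_V = 0: 271 - 3q_V - (3/2)(q_D) = 0.
Drake's first-order condition: 329 - 3q_D - (3/2)(q_V) = 0.
Rearranging gives the reaction functions q_V = (271 - (3/2)q_D)/3 and q_D = (329 - (3/2)q_V)/3.
Substituting one into the other gives q_V = 142/3 and q_D = 86.

47.33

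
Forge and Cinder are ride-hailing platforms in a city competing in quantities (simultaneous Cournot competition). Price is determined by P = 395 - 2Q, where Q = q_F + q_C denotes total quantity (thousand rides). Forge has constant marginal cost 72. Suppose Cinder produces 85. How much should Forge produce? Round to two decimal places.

With the rival's output fixed at 85, Forge's profit is π_F = (395 - 2·85 - 2q_F)q_F - (72q_F) = (225 - 2q_F)q_F - (72q_F).
∂π_F/∂q_F = 153 - 4q_F = 0, so q_F = 153/4.

38.25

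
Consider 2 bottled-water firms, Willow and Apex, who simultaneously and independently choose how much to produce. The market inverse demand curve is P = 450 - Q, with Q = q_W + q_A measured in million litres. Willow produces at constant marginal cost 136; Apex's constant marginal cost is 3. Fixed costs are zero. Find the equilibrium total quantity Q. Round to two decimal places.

253.67

Willow's profit: π_W = (450 - Q)q_W - (136q_W). Setting ∂π_W/∂q_W = 0: 314 - 2q_W - (q_A) = 0.
Apex's first-order condition: 447 - 2q_A - (q_W) = 0.
Rearranging gives the reaction functions q_W = (314 - q_A)/2 and q_A = (447 - q_W)/2.
Substituting one into the other gives q_W = 181/3 and q_A = 580/3.
Total output Q = 181/3 + 580/3 = 761/3.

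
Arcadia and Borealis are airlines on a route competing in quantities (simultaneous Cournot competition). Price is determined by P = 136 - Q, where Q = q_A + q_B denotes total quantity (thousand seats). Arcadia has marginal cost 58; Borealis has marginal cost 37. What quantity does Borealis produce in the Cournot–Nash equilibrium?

40

Arcadia's profit: π_A = (136 - Q)q_A - (58q_A). Setting ∂π_A/∂q_A = 0: 78 - 2q_A - (q_B) = 0.
Borealis's first-order condition: 99 - 2q_B - (q_A) = 0.
Best responses: q_A = (78 - q_B)/2, q_B = (99 - q_A)/2.
Substituting one into the other gives q_A = 19 and q_B = 40.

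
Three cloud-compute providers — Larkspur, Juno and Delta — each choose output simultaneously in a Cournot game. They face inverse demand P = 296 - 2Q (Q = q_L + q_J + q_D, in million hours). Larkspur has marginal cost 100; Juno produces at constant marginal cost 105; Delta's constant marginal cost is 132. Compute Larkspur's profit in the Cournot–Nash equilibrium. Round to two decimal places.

1696.53

Larkspur's profit: π_L = (296 - 2Q)q_L - (100q_L). Setting ∂π_L/∂q_L = 0: 196 - 4q_L - 2(q_J + q_D) = 0.
Juno's first-order condition: 191 - 4q_J - 2(q_L + q_D) = 0.
Delta's first-order condition: 164 - 4q_D - 2(q_L + q_J) = 0.
Summing all 3 equations gives 551 − 8Q = 0, hence Q = 551/8.
Back-substituting: q_L = (196 − 551/4)/2 = 233/8, q_J = (191 − 551/4)/2 = 213/8, q_D = (164 − 551/4)/2 = 105/8.
Price P = 296 - 2·(551/8) = 633/4.
Larkspur's profit: (633/4 - 100)·(233/8) = 1696.5313.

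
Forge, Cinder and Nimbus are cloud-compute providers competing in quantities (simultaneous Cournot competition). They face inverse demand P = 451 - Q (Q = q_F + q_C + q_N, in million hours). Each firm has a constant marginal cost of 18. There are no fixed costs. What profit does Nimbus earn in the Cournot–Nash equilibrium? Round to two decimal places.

Each firm earns π_i = (451 - Q)q_i - 18q_i.
Setting ∂π_i/∂q_i = 0 with rivals' quantities fixed: 433 - 2q_i - Σ_{j≠i} q_j = 0.
By symmetry each firm produces the same amount; substituting Σ_{j≠i} q_j = 2q_i yields q_i = 433/4.
Price P = 451 - 1299/4 = 505/4.
Nimbus's profit: (505/4 - 18)·(433/4) = 11718.0625.

11718.06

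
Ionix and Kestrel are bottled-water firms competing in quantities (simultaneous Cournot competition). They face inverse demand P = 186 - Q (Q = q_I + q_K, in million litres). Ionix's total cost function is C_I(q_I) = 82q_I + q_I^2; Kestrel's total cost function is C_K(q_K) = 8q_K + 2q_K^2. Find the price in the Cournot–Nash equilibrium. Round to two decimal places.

Ionix's profit: π_I = (186 - Q)q_I - (82q_I + q_I²). Setting ∂π_I/∂q_I = 0: 104 - 4q_I - (q_K) = 0.
Kestrel's profit: π_K = (186 - Q)q_K - (8q_K + 2q_K²). Setting ∂π_K/∂q_K = 0: 178 - 6q_K - (q_I) = 0.
Best responses: q_I = (104 - q_K)/4, q_K = (178 - q_I)/6.
Solving the pair: q_I = 446/23, q_K = 608/23.
Total output Q = 1054/23, so price P = 186 - 1054/23 = 140.1739.

140.17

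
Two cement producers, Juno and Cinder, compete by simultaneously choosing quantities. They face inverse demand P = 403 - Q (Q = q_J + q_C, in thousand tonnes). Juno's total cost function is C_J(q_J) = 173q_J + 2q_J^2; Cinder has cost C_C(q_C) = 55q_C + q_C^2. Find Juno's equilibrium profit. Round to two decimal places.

1855.49

Juno's profit: π_J = (403 - Q)q_J - (173q_J + 2q_J²). Setting ∂π_J/∂q_J = 0: 230 - 6q_J - (q_C) = 0.
Cinder's profit: π_C = (403 - Q)q_C - (55q_C + q_C²). Setting ∂π_C/∂q_C = 0: 348 - 4q_C - (q_J) = 0.
So q_J = (230 - q_C)/6 and q_C = (348 - q_J)/4.
Substituting one into the other gives q_J = 572/23 and q_C = 1858/23.
Price P = 403 - 105.6522 = 297.3478.
Juno's profit: 297.3478·(572/23) - 173·(572/23) - 2(572/23)² = 1855.4858.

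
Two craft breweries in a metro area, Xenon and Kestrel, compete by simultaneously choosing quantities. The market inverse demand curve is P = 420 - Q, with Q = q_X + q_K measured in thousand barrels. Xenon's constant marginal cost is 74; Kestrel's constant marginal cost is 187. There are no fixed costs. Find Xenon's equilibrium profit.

Xenon's profit: π_X = (420 - Q)q_X - (74q_X). Setting ∂π_X/∂q_X = 0: 346 - 2q_X - (q_K) = 0.
Kestrel's profit: π_K = (420 - Q)q_K - (187q_K). Setting ∂π_K/∂q_K = 0: 233 - 2q_K - (q_X) = 0.
Rearranging gives the reaction functions q_X = (346 - q_K)/2 and q_K = (233 - q_X)/2.
Solving the pair: q_X = 153, q_K = 40.
Price P = 420 - 193 = 227.
Xenon's profit: (227 - 74)·153 = 23409.

23409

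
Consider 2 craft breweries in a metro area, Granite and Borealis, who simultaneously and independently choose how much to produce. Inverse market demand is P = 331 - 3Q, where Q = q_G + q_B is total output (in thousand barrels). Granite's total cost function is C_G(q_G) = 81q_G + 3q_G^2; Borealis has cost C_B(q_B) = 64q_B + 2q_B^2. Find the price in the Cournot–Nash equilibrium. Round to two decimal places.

218.76

Granite's profit: π_G = (331 - 3Q)q_G - (81q_G + 3q_G²). Setting ∂π_G/∂q_G = 0: 250 - 12q_G - 3(q_B) = 0.
Borealis's profit: π_B = (331 - 3Q)q_B - (64q_B + 2q_B²). Setting ∂π_B/∂q_B = 0: 267 - 10q_B - 3(q_G) = 0.
Rearranging gives the reaction functions q_G = (250 - 3q_B)/12 and q_B = (267 - 3q_G)/10.
Substituting one into the other gives q_G = 1699/111 and q_B = 818/37.
Total output Q = 37.4144, so price P = 331 - 3·37.4144 = 218.7568.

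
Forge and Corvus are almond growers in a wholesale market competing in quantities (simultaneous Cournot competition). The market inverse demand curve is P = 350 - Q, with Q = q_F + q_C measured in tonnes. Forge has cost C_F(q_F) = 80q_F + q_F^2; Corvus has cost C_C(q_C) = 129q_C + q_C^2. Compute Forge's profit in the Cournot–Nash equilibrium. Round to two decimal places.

Forge's profit: π_F = (350 - Q)q_F - (80q_F + q_F²). Setting ∂π_F/∂q_F = 0: 270 - 4q_F - (q_C) = 0.
Corvus's first-order condition: 221 - 4q_C - (q_F) = 0.
So q_F = (270 - q_C)/4 and q_C = (221 - q_F)/4.
Solving the pair: q_F = 859/15, q_C = 614/15.
Price P = 350 - 491/5 = 1259/5.
Forge's profit: (1259/5)·(859/15) - 80·(859/15) - (859/15)² = 6558.9422.

6558.94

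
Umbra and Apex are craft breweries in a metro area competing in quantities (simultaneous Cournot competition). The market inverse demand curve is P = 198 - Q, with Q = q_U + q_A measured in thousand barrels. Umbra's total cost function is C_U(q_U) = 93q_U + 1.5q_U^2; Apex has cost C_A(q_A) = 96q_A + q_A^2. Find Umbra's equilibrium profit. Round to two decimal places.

700.30

Umbra's profit: π_U = (198 - Q)q_U - (93q_U + (3/2)q_U²). Setting ∂π_U/∂q_U = 0: 105 - 5q_U - (q_A) = 0.
Apex's profit: π_A = (198 - Q)q_A - (96q_A + q_A²). Setting ∂π_A/∂q_A = 0: 102 - 4q_A - (q_U) = 0.
Best responses: q_U = (105 - q_A)/5, q_A = (102 - q_U)/4.
Substituting one into the other gives q_U = 318/19 and q_A = 405/19.
Price P = 198 - 723/19 = 159.9474.
Umbra's profit: 159.9474·(318/19) - 93·(318/19) - (3/2)(318/19)² = 700.3047.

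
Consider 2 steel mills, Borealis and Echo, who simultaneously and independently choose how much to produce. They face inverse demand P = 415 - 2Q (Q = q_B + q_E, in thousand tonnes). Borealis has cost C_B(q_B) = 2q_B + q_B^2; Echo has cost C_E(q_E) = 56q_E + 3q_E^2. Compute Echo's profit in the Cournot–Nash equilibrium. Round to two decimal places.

2811.84

Borealis's profit: π_B = (415 - 2Q)q_B - (2q_B + q_B²). Setting ∂π_B/∂q_B = 0: 413 - 6q_B - 2(q_E) = 0.
Echo's first-order condition: 359 - 10q_E - 2(q_B) = 0.
Best responses: q_B = (413 - 2q_E)/6, q_E = (359 - 2q_B)/10.
Solving the pair: q_B = 853/14, q_E = 166/7.
Price P = 415 - 2·(1185/14) = 1720/7.
Echo's profit: (1720/7)·(166/7) - 56·(166/7) - 3(166/7)² = 2811.8367.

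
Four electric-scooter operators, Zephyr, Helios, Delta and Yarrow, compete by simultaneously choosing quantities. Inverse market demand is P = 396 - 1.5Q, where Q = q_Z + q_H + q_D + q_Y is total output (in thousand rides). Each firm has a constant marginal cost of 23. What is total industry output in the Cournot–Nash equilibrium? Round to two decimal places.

A representative firm's profit is π_i = q_i(396 - 1.5Q) - 23q_i.
First-order condition (treating rivals' output as given): 373 - 3q_i - (3/2)·Σ_{j≠i} q_j = 0.
By symmetry each firm produces the same amount; substituting Σ_{j≠i} q_j = 3q_i yields q_i = 373/(15/2) = 746/15.
Total output Q = 746/15 + 746/15 + 746/15 + 746/15 = 198.9333.

198.93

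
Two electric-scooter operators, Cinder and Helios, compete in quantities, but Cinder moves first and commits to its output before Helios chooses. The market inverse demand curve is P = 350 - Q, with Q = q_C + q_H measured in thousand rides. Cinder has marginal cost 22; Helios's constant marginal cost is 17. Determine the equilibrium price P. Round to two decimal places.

102.75

Solve by backward induction. Given q_C, the follower Helios maximises π_H = (350 - q_C - q_H)q_H - 17q_H.
Setting the follower's marginal profit to zero, 333 - q_C - 2q_H = 0, i.e. q_H = (333 - q_C)/2.
The leader anticipates this reaction. Substituting into P = 350 - Q gives P = 367/2 - (1/2)q_C, so π_C = (367/2 - (1/2)q_C)q_C - 22q_C.
Maximising: ∂π_C/∂q_C = 323/2 - q_C = 0, giving q_C = 323/2.
Then q_H = (333 - 323/2)/2 = 343/4.
Total output Q = 989/4, so price P = 350 - 989/4 = 411/4.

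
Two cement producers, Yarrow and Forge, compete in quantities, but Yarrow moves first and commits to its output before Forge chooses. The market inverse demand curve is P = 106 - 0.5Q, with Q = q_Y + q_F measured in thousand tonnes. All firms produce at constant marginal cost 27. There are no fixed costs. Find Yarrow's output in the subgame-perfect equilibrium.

Solve by backward induction. Given q_Y, the follower Forge maximises π_F = (106 - (1/2)q_Y - (1/2)q_F)q_F - 27q_F.
Follower FOC: 79 - (1/2)q_Y - q_F = 0, so q_F(q_Y) = (79 - (1/2)q_Y).
The leader anticipates this reaction. Substituting into P = 106 - 0.5Q gives P = 133/2 - (1/4)q_Y, so π_Y = (133/2 - (1/4)q_Y)q_Y - 27q_Y.
The leader's first-order condition 79/2 - (1/2)q_Y = 0 yields q_Y = 79.
Then q_F = (79 - (1/2)·79) = 79/2.

79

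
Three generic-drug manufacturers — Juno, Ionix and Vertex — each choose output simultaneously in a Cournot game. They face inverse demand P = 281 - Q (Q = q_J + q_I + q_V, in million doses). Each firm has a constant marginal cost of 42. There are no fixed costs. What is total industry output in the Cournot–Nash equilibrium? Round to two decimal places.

A representative firm's profit is π_i = q_i(281 - Q) - 42q_i.
First-order condition (treating rivals' output as given): 239 - 2q_i - Σ_{j≠i} q_j = 0.
By symmetry each firm produces the same amount; substituting Σ_{j≠i} q_j = 2q_i yields q_i = 239/4.
Total output Q = 239/4 + 239/4 + 239/4 = 717/4.

179.25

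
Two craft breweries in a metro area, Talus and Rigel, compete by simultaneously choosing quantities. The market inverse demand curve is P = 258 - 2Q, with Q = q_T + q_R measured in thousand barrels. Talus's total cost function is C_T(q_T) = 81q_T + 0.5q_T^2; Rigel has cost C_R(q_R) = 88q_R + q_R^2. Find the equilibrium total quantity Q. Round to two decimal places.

46.85

Talus's profit: π_T = (258 - 2Q)q_T - (81q_T + (1/2)q_T²). Setting ∂π_T/∂q_T = 0: 177 - 5q_T - 2(q_R) = 0.
Rigel's profit: π_R = (258 - 2Q)q_R - (88q_R + q_R²). Setting ∂π_R/∂q_R = 0: 170 - 6q_R - 2(q_T) = 0.
Best responses: q_T = (177 - 2q_R)/5, q_R = (170 - 2q_T)/6.
Substituting one into the other gives q_T = 361/13 and q_R = 248/13.
Total output Q = 361/13 + 248/13 = 609/13.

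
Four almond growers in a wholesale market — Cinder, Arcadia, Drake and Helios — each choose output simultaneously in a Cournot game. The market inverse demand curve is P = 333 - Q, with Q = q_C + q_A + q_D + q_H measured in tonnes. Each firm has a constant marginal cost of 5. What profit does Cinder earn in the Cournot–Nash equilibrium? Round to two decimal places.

Each firm earns π_i = (333 - Q)q_i - 5q_i.
Setting ∂π_i/∂q_i = 0 with rivals' quantities fixed: 328 - 2q_i - Σ_{j≠i} q_j = 0.
With identical firms every q_j equals q_i, so Σ_{j≠i} q_j = 3q_i and 328 = 5q_i, giving q_i = 328/5.
Price P = 333 - 1312/5 = 353/5.
Cinder's profit: (353/5 - 5)·(328/5) = 4303.3600.

4303.36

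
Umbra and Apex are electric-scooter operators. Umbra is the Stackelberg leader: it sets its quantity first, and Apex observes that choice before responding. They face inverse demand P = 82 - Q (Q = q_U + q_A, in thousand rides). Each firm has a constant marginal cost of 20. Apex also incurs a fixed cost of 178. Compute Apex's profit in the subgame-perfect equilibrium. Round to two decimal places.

62.25

The follower Apex best-responds to any q_U: π_A = (82 - Q)q_A - 20q_A.
Setting the follower's marginal profit to zero, 62 - q_U - 2q_A = 0, i.e. q_A = (62 - q_U)/2.
The leader anticipates this reaction. Substituting into P = 82 - Q gives P = 51 - (1/2)q_U, so π_U = (51 - (1/2)q_U)q_U - 20q_U.
Leader FOC: 31 - q_U = 0, so q_U = 31.
Then q_A = (62 - 31)/2 = 31/2.
Price P = 82 - 93/2 = 71/2.
Apex's profit: (71/2 - 20)·(31/2) - 178 = 249/4.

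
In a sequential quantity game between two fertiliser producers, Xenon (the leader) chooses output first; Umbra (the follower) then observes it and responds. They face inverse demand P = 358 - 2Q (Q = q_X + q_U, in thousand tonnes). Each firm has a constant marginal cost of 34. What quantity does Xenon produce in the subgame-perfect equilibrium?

Solve by backward induction. Given q_X, the follower Umbra maximises π_U = (358 - 2q_X - 2q_U)q_U - 34q_U.
Follower FOC: 324 - 2q_X - 4q_U = 0, so q_U(q_X) = (324 - 2q_X)/4.
Xenon substitutes q_U(q_X) into its own profit: π_X = q_X(358 - 2q_X - (324 - 2q_X)/2) - 34q_X = (196 - q_X)q_X - 34q_X.
Leader FOC: 162 - 2q_X = 0, so q_X = 81.
Then q_U = (324 - 2·81)/4 = 81/2.

81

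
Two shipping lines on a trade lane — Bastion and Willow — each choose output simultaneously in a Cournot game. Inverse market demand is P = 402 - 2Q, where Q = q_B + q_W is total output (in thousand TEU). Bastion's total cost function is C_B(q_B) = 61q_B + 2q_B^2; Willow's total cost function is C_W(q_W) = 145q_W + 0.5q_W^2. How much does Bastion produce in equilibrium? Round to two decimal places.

33.08

Bastion's profit: π_B = (402 - 2Q)q_B - (61q_B + 2q_B²). Setting ∂π_B/∂q_B = 0: 341 - 8q_B - 2(q_W) = 0.
Willow's first-order condition: 257 - 5q_W - 2(q_B) = 0.
Best responses: q_B = (341 - 2q_W)/8, q_W = (257 - 2q_B)/5.
Substituting one into the other gives q_B = 397/12 and q_W = 229/6.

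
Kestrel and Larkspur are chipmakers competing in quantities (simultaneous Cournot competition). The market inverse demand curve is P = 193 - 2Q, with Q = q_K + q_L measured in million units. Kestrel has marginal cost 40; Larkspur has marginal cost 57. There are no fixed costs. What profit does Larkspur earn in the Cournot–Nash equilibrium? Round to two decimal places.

786.72

Kestrel's profit: π_K = (193 - 2Q)q_K - (40q_K). Setting ∂π_K/∂q_K = 0: 153 - 4q_K - 2(q_L) = 0.
Larkspur's profit: π_L = (193 - 2Q)q_L - (57q_L). Setting ∂π_L/∂q_L = 0: 136 - 4q_L - 2(q_K) = 0.
Rearranging gives the reaction functions q_K = (153 - 2q_L)/4 and q_L = (136 - 2q_K)/4.
Solving the pair: q_K = 85/3, q_L = 119/6.
Price P = 193 - 2·(289/6) = 290/3.
Larkspur's profit: (290/3 - 57)·(119/6) = 786.7222.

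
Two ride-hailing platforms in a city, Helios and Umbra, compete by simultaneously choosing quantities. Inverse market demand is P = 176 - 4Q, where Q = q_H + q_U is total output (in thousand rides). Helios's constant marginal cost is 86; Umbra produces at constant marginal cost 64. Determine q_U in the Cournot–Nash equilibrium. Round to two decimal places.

11.17

Helios's profit: π_H = (176 - 4Q)q_H - (86q_H). Setting ∂π_H/∂q_H = 0: 90 - 8q_H - 4(q_U) = 0.
Umbra's profit: π_U = (176 - 4Q)q_U - (64q_U). Setting ∂π_U/∂q_U = 0: 112 - 8q_U - 4(q_H) = 0.
Rearranging gives the reaction functions q_H = (90 - 4q_U)/8 and q_U = (112 - 4q_H)/8.
Substituting one into the other gives q_H = 17/3 and q_U = 67/6.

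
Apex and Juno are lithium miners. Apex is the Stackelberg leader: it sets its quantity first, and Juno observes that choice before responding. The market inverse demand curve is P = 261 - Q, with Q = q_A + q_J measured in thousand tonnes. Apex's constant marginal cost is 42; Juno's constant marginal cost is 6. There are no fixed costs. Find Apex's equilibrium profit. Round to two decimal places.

4186.13

The follower Juno best-responds to any q_A: π_J = (261 - Q)q_J - 6q_J.
∂π_J/∂q_J = 255 - q_A - 2q_J = 0 gives the reaction function q_J = (255 - q_A)/2.
Apex substitutes q_J(q_A) into its own profit: π_A = q_A(261 - q_A - (255 - q_A)/2) - 42q_A = (267/2 - (1/2)q_A)q_A - 42q_A.
Maximising: ∂π_A/∂q_A = 183/2 - q_A = 0, giving q_A = 183/2.
Then q_J = (255 - 183/2)/2 = 327/4.
Price P = 261 - 693/4 = 351/4.
Apex's profit: (351/4 - 42)·(183/2) = 4186.1250.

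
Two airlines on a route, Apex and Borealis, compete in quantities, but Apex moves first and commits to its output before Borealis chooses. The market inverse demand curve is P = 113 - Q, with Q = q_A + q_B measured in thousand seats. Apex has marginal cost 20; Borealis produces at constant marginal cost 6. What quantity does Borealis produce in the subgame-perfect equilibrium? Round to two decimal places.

The follower Borealis best-responds to any q_A: π_B = (113 - Q)q_B - 6q_B.
∂π_B/∂q_B = 107 - q_A - 2q_B = 0 gives the reaction function q_B = (107 - q_A)/2.
The leader anticipates this reaction. Substituting into P = 113 - Q gives P = 119/2 - (1/2)q_A, so π_A = (119/2 - (1/2)q_A)q_A - 20q_A.
Maximising: ∂π_A/∂q_A = 79/2 - q_A = 0, giving q_A = 79/2.
Then q_B = (107 - 79/2)/2 = 135/4.

33.75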